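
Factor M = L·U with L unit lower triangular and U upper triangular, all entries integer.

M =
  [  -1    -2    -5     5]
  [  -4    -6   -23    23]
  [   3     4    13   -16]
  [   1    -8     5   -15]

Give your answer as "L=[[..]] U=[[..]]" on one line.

  r1 -= 4·r0 → [0,2,-3,3]
  r2 -= -3·r0 → [0,-2,-2,-1]
  r3 -= -1·r0 → [0,-10,0,-10]
  r2 -= -1·r1 → [0,0,-5,2]
  r3 -= -5·r1 → [0,0,-15,5]
  r3 -= 3·r2 → [0,0,0,-1]

L=[[1,0,0,0],[4,1,0,0],[-3,-1,1,0],[-1,-5,3,1]] U=[[-1,-2,-5,5],[0,2,-3,3],[0,0,-5,2],[0,0,0,-1]]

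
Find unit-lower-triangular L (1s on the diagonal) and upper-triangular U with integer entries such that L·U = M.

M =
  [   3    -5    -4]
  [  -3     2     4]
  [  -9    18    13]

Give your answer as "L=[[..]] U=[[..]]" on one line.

  row1 -= -1·row0 → [0,-3,0]
  row2 -= -3·row0 → [0,3,1]
  row2 -= -1·row1 → [0,0,1]

L=[[1,0,0],[-1,1,0],[-3,-1,1]] U=[[3,-5,-4],[0,-3,0],[0,0,1]]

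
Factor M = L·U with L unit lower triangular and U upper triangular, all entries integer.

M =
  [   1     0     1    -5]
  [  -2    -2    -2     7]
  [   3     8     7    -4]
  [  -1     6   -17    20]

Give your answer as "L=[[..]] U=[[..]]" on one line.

L=[[1,0,0,0],[-2,1,0,0],[3,-4,1,0],[-1,-3,-4,1]] U=[[1,0,1,-5],[0,-2,0,-3],[0,0,4,-1],[0,0,0,2]]

  R1 -= -2·R0 → [0,-2,0,-3]
  R2 -= 3·R0 → [0,8,4,11]
  R3 -= -1·R0 → [0,6,-16,15]
  R2 -= -4·R1 → [0,0,4,-1]
  R3 -= -3·R1 → [0,0,-16,6]
  R3 -= -4·R2 → [0,0,0,2]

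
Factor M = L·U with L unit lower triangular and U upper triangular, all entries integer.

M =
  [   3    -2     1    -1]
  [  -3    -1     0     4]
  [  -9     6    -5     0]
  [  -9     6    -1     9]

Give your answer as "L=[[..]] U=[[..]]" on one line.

L=[[1,0,0,0],[-1,1,0,0],[-3,0,1,0],[-3,0,-1,1]] U=[[3,-2,1,-1],[0,-3,1,3],[0,0,-2,-3],[0,0,0,3]]

  row1 -= -1·row0 → [0,-3,1,3]
  row2 -= -3·row0 → [0,0,-2,-3]
  row3 -= -3·row0 → [0,0,2,6]
  row2 -= 0·row1 → [0,0,-2,-3]
  row3 -= 0·row1 → [0,0,2,6]
  row3 -= -1·row2 → [0,0,0,3]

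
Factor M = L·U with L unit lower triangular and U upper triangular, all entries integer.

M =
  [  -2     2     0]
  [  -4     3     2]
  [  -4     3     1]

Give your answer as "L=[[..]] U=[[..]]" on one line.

  r1 -= 2·r0 → [0,-1,2]
  r2 -= 2·r0 → [0,-1,1]
  r2 -= 1·r1 → [0,0,-1]

L=[[1,0,0],[2,1,0],[2,1,1]] U=[[-2,2,0],[0,-1,2],[0,0,-1]]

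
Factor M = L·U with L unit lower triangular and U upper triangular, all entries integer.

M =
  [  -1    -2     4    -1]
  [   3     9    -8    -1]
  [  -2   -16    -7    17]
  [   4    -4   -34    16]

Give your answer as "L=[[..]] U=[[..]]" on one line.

  r1 -= -3·r0 → [0,3,4,-4]
  r2 -= 2·r0 → [0,-12,-15,19]
  r3 -= -4·r0 → [0,-12,-18,12]
  r2 -= -4·r1 → [0,0,1,3]
  r3 -= -4·r1 → [0,0,-2,-4]
  r3 -= -2·r2 → [0,0,0,2]

L=[[1,0,0,0],[-3,1,0,0],[2,-4,1,0],[-4,-4,-2,1]] U=[[-1,-2,4,-1],[0,3,4,-4],[0,0,1,3],[0,0,0,2]]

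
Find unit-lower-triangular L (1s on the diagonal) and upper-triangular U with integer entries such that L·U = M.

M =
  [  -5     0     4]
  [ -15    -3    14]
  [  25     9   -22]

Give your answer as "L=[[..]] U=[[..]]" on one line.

L=[[1,0,0],[3,1,0],[-5,-3,1]] U=[[-5,0,4],[0,-3,2],[0,0,4]]

  r1 -= 3·r0 → [0,-3,2]
  r2 -= -5·r0 → [0,9,-2]
  r2 -= -3·r1 → [0,0,4]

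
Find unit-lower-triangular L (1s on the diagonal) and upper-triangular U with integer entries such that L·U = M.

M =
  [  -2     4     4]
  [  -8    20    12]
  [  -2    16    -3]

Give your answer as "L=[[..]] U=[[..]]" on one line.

L=[[1,0,0],[4,1,0],[1,3,1]] U=[[-2,4,4],[0,4,-4],[0,0,5]]

  row1 -= 4·row0 → [0,4,-4]
  row2 -= 1·row0 → [0,12,-7]
  row2 -= 3·row1 → [0,0,5]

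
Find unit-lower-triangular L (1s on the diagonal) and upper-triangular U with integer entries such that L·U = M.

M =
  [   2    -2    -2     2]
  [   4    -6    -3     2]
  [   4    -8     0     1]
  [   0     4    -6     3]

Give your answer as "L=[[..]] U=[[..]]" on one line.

L=[[1,0,0,0],[2,1,0,0],[2,2,1,0],[0,-2,-2,1]] U=[[2,-2,-2,2],[0,-2,1,-2],[0,0,2,1],[0,0,0,1]]

  r1 -= 2·r0 → [0,-2,1,-2]
  r2 -= 2·r0 → [0,-4,4,-3]
  r3 -= 0·r0 → [0,4,-6,3]
  r2 -= 2·r1 → [0,0,2,1]
  r3 -= -2·r1 → [0,0,-4,-1]
  r3 -= -2·r2 → [0,0,0,1]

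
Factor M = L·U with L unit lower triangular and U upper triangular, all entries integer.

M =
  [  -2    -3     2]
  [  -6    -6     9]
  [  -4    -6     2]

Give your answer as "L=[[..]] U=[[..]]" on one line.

L=[[1,0,0],[3,1,0],[2,0,1]] U=[[-2,-3,2],[0,3,3],[0,0,-2]]

  row1 -= 3·row0 → [0,3,3]
  row2 -= 2·row0 → [0,0,-2]
  row2 -= 0·row1 → [0,0,-2]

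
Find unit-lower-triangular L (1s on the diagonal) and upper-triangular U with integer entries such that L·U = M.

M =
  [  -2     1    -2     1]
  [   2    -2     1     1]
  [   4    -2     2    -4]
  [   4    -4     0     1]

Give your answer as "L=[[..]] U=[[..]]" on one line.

L=[[1,0,0,0],[-1,1,0,0],[-2,0,1,0],[-2,2,1,1]] U=[[-2,1,-2,1],[0,-1,-1,2],[0,0,-2,-2],[0,0,0,1]]

  row1 -= -1·row0 → [0,-1,-1,2]
  row2 -= -2·row0 → [0,0,-2,-2]
  row3 -= -2·row0 → [0,-2,-4,3]
  row2 -= 0·row1 → [0,0,-2,-2]
  row3 -= 2·row1 → [0,0,-2,-1]
  row3 -= 1·row2 → [0,0,0,1]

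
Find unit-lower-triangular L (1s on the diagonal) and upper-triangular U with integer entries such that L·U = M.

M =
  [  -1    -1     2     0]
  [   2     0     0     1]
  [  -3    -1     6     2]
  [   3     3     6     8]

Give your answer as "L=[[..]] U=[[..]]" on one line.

  r1 -= -2·r0 → [0,-2,4,1]
  r2 -= 3·r0 → [0,2,0,2]
  r3 -= -3·r0 → [0,0,12,8]
  r2 -= -1·r1 → [0,0,4,3]
  r3 -= 0·r1 → [0,0,12,8]
  r3 -= 3·r2 → [0,0,0,-1]

L=[[1,0,0,0],[-2,1,0,0],[3,-1,1,0],[-3,0,3,1]] U=[[-1,-1,2,0],[0,-2,4,1],[0,0,4,3],[0,0,0,-1]]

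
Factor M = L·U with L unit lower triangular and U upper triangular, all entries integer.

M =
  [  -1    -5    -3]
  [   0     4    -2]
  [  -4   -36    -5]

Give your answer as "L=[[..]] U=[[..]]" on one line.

  R1 -= 0·R0 → [0,4,-2]
  R2 -= 4·R0 → [0,-16,7]
  R2 -= -4·R1 → [0,0,-1]

L=[[1,0,0],[0,1,0],[4,-4,1]] U=[[-1,-5,-3],[0,4,-2],[0,0,-1]]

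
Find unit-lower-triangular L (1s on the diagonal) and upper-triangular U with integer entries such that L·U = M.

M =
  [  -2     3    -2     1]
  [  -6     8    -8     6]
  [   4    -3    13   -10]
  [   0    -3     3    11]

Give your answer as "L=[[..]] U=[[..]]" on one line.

  r1 -= 3·r0 → [0,-1,-2,3]
  r2 -= -2·r0 → [0,3,9,-8]
  r3 -= 0·r0 → [0,-3,3,11]
  r2 -= -3·r1 → [0,0,3,1]
  r3 -= 3·r1 → [0,0,9,2]
  r3 -= 3·r2 → [0,0,0,-1]

L=[[1,0,0,0],[3,1,0,0],[-2,-3,1,0],[0,3,3,1]] U=[[-2,3,-2,1],[0,-1,-2,3],[0,0,3,1],[0,0,0,-1]]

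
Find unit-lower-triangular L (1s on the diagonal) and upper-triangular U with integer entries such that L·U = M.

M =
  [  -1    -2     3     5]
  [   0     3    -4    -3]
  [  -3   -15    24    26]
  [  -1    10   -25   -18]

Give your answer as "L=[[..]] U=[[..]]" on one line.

  row1 -= 0·row0 → [0,3,-4,-3]
  row2 -= 3·row0 → [0,-9,15,11]
  row3 -= 1·row0 → [0,12,-28,-23]
  row2 -= -3·row1 → [0,0,3,2]
  row3 -= 4·row1 → [0,0,-12,-11]
  row3 -= -4·row2 → [0,0,0,-3]

L=[[1,0,0,0],[0,1,0,0],[3,-3,1,0],[1,4,-4,1]] U=[[-1,-2,3,5],[0,3,-4,-3],[0,0,3,2],[0,0,0,-3]]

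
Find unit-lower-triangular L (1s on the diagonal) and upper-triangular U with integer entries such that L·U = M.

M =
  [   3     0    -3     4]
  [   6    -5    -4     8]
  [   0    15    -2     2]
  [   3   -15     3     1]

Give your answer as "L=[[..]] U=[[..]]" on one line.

L=[[1,0,0,0],[2,1,0,0],[0,-3,1,0],[1,3,0,1]] U=[[3,0,-3,4],[0,-5,2,0],[0,0,4,2],[0,0,0,-3]]

  R1 -= 2·R0 → [0,-5,2,0]
  R2 -= 0·R0 → [0,15,-2,2]
  R3 -= 1·R0 → [0,-15,6,-3]
  R2 -= -3·R1 → [0,0,4,2]
  R3 -= 3·R1 → [0,0,0,-3]
  R3 -= 0·R2 → [0,0,0,-3]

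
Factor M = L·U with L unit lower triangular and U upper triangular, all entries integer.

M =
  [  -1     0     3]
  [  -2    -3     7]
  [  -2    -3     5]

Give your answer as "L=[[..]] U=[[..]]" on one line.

  r1 -= 2·r0 → [0,-3,1]
  r2 -= 2·r0 → [0,-3,-1]
  r2 -= 1·r1 → [0,0,-2]

L=[[1,0,0],[2,1,0],[2,1,1]] U=[[-1,0,3],[0,-3,1],[0,0,-2]]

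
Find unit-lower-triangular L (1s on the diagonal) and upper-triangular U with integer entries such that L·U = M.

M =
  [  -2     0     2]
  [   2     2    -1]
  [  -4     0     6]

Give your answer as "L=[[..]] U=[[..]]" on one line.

  row1 -= -1·row0 → [0,2,1]
  row2 -= 2·row0 → [0,0,2]
  row2 -= 0·row1 → [0,0,2]

L=[[1,0,0],[-1,1,0],[2,0,1]] U=[[-2,0,2],[0,2,1],[0,0,2]]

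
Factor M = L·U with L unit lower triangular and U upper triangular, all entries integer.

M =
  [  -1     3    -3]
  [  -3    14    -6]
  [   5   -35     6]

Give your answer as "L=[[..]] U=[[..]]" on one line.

  R1 -= 3·R0 → [0,5,3]
  R2 -= -5·R0 → [0,-20,-9]
  R2 -= -4·R1 → [0,0,3]

L=[[1,0,0],[3,1,0],[-5,-4,1]] U=[[-1,3,-3],[0,5,3],[0,0,3]]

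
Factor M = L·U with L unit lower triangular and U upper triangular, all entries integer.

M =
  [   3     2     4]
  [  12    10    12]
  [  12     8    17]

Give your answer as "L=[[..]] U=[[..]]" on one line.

L=[[1,0,0],[4,1,0],[4,0,1]] U=[[3,2,4],[0,2,-4],[0,0,1]]

  row1 -= 4·row0 → [0,2,-4]
  row2 -= 4·row0 → [0,0,1]
  row2 -= 0·row1 → [0,0,1]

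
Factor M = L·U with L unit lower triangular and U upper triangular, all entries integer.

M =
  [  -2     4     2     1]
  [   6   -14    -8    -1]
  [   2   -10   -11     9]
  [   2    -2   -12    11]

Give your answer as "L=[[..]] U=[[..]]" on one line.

L=[[1,0,0,0],[-3,1,0,0],[-1,3,1,0],[-1,-1,4,1]] U=[[-2,4,2,1],[0,-2,-2,2],[0,0,-3,4],[0,0,0,-2]]

  R1 -= -3·R0 → [0,-2,-2,2]
  R2 -= -1·R0 → [0,-6,-9,10]
  R3 -= -1·R0 → [0,2,-10,12]
  R2 -= 3·R1 → [0,0,-3,4]
  R3 -= -1·R1 → [0,0,-12,14]
  R3 -= 4·R2 → [0,0,0,-2]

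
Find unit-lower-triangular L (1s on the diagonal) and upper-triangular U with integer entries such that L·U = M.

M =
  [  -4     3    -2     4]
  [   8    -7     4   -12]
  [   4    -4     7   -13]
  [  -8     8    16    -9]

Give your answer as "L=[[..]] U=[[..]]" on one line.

  row1 -= -2·row0 → [0,-1,0,-4]
  row2 -= -1·row0 → [0,-1,5,-9]
  row3 -= 2·row0 → [0,2,20,-17]
  row2 -= 1·row1 → [0,0,5,-5]
  row3 -= -2·row1 → [0,0,20,-25]
  row3 -= 4·row2 → [0,0,0,-5]

L=[[1,0,0,0],[-2,1,0,0],[-1,1,1,0],[2,-2,4,1]] U=[[-4,3,-2,4],[0,-1,0,-4],[0,0,5,-5],[0,0,0,-5]]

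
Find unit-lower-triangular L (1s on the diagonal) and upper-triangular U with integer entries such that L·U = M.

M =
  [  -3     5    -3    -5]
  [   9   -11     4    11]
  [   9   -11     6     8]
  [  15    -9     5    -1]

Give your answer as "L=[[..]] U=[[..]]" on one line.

L=[[1,0,0,0],[-3,1,0,0],[-3,1,1,0],[-5,4,5,1]] U=[[-3,5,-3,-5],[0,4,-5,-4],[0,0,2,-3],[0,0,0,5]]

  R1 -= -3·R0 → [0,4,-5,-4]
  R2 -= -3·R0 → [0,4,-3,-7]
  R3 -= -5·R0 → [0,16,-10,-26]
  R2 -= 1·R1 → [0,0,2,-3]
  R3 -= 4·R1 → [0,0,10,-10]
  R3 -= 5·R2 → [0,0,0,5]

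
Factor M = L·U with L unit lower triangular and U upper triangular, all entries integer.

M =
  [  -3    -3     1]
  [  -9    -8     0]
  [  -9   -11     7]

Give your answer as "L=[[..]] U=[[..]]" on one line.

  r1 -= 3·r0 → [0,1,-3]
  r2 -= 3·r0 → [0,-2,4]
  r2 -= -2·r1 → [0,0,-2]

L=[[1,0,0],[3,1,0],[3,-2,1]] U=[[-3,-3,1],[0,1,-3],[0,0,-2]]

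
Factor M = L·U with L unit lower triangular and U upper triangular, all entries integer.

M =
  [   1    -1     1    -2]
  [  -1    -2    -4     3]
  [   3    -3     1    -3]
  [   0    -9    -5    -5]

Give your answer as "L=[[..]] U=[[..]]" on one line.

  row1 -= -1·row0 → [0,-3,-3,1]
  row2 -= 3·row0 → [0,0,-2,3]
  row3 -= 0·row0 → [0,-9,-5,-5]
  row2 -= 0·row1 → [0,0,-2,3]
  row3 -= 3·row1 → [0,0,4,-8]
  row3 -= -2·row2 → [0,0,0,-2]

L=[[1,0,0,0],[-1,1,0,0],[3,0,1,0],[0,3,-2,1]] U=[[1,-1,1,-2],[0,-3,-3,1],[0,0,-2,3],[0,0,0,-2]]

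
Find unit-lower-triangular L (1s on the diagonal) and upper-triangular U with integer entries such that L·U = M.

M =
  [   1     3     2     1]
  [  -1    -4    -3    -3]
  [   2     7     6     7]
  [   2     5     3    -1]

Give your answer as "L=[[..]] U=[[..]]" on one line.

  row1 -= -1·row0 → [0,-1,-1,-2]
  row2 -= 2·row0 → [0,1,2,5]
  row3 -= 2·row0 → [0,-1,-1,-3]
  row2 -= -1·row1 → [0,0,1,3]
  row3 -= 1·row1 → [0,0,0,-1]
  row3 -= 0·row2 → [0,0,0,-1]

L=[[1,0,0,0],[-1,1,0,0],[2,-1,1,0],[2,1,0,1]] U=[[1,3,2,1],[0,-1,-1,-2],[0,0,1,3],[0,0,0,-1]]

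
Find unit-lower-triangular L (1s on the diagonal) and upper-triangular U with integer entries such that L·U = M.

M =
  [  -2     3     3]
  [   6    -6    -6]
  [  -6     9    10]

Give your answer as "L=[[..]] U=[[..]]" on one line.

  row1 -= -3·row0 → [0,3,3]
  row2 -= 3·row0 → [0,0,1]
  row2 -= 0·row1 → [0,0,1]

L=[[1,0,0],[-3,1,0],[3,0,1]] U=[[-2,3,3],[0,3,3],[0,0,1]]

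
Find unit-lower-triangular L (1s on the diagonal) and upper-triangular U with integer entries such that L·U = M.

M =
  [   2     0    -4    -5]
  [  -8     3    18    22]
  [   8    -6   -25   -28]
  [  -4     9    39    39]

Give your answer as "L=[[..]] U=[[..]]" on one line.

  R1 -= -4·R0 → [0,3,2,2]
  R2 -= 4·R0 → [0,-6,-9,-8]
  R3 -= -2·R0 → [0,9,31,29]
  R2 -= -2·R1 → [0,0,-5,-4]
  R3 -= 3·R1 → [0,0,25,23]
  R3 -= -5·R2 → [0,0,0,3]

L=[[1,0,0,0],[-4,1,0,0],[4,-2,1,0],[-2,3,-5,1]] U=[[2,0,-4,-5],[0,3,2,2],[0,0,-5,-4],[0,0,0,3]]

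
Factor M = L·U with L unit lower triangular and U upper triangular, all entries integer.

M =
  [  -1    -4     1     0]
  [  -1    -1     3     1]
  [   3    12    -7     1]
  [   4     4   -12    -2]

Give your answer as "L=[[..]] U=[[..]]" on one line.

  R1 -= 1·R0 → [0,3,2,1]
  R2 -= -3·R0 → [0,0,-4,1]
  R3 -= -4·R0 → [0,-12,-8,-2]
  R2 -= 0·R1 → [0,0,-4,1]
  R3 -= -4·R1 → [0,0,0,2]
  R3 -= 0·R2 → [0,0,0,2]

L=[[1,0,0,0],[1,1,0,0],[-3,0,1,0],[-4,-4,0,1]] U=[[-1,-4,1,0],[0,3,2,1],[0,0,-4,1],[0,0,0,2]]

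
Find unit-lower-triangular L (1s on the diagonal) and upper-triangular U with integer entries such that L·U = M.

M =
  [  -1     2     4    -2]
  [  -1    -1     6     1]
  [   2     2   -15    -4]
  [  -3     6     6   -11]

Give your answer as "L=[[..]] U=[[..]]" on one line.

L=[[1,0,0,0],[1,1,0,0],[-2,-2,1,0],[3,0,2,1]] U=[[-1,2,4,-2],[0,-3,2,3],[0,0,-3,-2],[0,0,0,-1]]

  r1 -= 1·r0 → [0,-3,2,3]
  r2 -= -2·r0 → [0,6,-7,-8]
  r3 -= 3·r0 → [0,0,-6,-5]
  r2 -= -2·r1 → [0,0,-3,-2]
  r3 -= 0·r1 → [0,0,-6,-5]
  r3 -= 2·r2 → [0,0,0,-1]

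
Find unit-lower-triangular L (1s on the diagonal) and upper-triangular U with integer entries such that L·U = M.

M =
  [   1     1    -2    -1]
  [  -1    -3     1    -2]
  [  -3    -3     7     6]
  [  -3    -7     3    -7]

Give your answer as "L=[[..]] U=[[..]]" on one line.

L=[[1,0,0,0],[-1,1,0,0],[-3,0,1,0],[-3,2,-1,1]] U=[[1,1,-2,-1],[0,-2,-1,-3],[0,0,1,3],[0,0,0,-1]]

  row1 -= -1·row0 → [0,-2,-1,-3]
  row2 -= -3·row0 → [0,0,1,3]
  row3 -= -3·row0 → [0,-4,-3,-10]
  row2 -= 0·row1 → [0,0,1,3]
  row3 -= 2·row1 → [0,0,-1,-4]
  row3 -= -1·row2 → [0,0,0,-1]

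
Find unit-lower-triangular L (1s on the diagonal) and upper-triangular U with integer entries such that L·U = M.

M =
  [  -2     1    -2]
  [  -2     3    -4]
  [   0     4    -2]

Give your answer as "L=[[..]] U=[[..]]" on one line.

  row1 -= 1·row0 → [0,2,-2]
  row2 -= 0·row0 → [0,4,-2]
  row2 -= 2·row1 → [0,0,2]

L=[[1,0,0],[1,1,0],[0,2,1]] U=[[-2,1,-2],[0,2,-2],[0,0,2]]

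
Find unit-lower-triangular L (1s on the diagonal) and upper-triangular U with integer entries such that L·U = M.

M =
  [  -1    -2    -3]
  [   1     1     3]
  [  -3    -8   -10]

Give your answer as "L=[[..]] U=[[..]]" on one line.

L=[[1,0,0],[-1,1,0],[3,2,1]] U=[[-1,-2,-3],[0,-1,0],[0,0,-1]]

  r1 -= -1·r0 → [0,-1,0]
  r2 -= 3·r0 → [0,-2,-1]
  r2 -= 2·r1 → [0,0,-1]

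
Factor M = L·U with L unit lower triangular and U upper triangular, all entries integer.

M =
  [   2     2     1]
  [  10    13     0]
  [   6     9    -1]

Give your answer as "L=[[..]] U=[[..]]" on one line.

  R1 -= 5·R0 → [0,3,-5]
  R2 -= 3·R0 → [0,3,-4]
  R2 -= 1·R1 → [0,0,1]

L=[[1,0,0],[5,1,0],[3,1,1]] U=[[2,2,1],[0,3,-5],[0,0,1]]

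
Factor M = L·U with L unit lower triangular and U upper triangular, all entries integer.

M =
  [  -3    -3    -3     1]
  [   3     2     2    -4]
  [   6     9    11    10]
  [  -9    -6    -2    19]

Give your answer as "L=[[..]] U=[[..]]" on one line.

  r1 -= -1·r0 → [0,-1,-1,-3]
  r2 -= -2·r0 → [0,3,5,12]
  r3 -= 3·r0 → [0,3,7,16]
  r2 -= -3·r1 → [0,0,2,3]
  r3 -= -3·r1 → [0,0,4,7]
  r3 -= 2·r2 → [0,0,0,1]

L=[[1,0,0,0],[-1,1,0,0],[-2,-3,1,0],[3,-3,2,1]] U=[[-3,-3,-3,1],[0,-1,-1,-3],[0,0,2,3],[0,0,0,1]]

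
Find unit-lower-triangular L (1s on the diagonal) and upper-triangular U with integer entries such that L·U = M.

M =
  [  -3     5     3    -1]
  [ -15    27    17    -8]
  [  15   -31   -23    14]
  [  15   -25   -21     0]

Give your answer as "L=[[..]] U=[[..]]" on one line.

  r1 -= 5·r0 → [0,2,2,-3]
  r2 -= -5·r0 → [0,-6,-8,9]
  r3 -= -5·r0 → [0,0,-6,-5]
  r2 -= -3·r1 → [0,0,-2,0]
  r3 -= 0·r1 → [0,0,-6,-5]
  r3 -= 3·r2 → [0,0,0,-5]

L=[[1,0,0,0],[5,1,0,0],[-5,-3,1,0],[-5,0,3,1]] U=[[-3,5,3,-1],[0,2,2,-3],[0,0,-2,0],[0,0,0,-5]]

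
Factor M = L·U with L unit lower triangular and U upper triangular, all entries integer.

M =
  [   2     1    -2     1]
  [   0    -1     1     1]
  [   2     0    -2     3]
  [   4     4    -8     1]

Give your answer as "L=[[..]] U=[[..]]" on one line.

  row1 -= 0·row0 → [0,-1,1,1]
  row2 -= 1·row0 → [0,-1,0,2]
  row3 -= 2·row0 → [0,2,-4,-1]
  row2 -= 1·row1 → [0,0,-1,1]
  row3 -= -2·row1 → [0,0,-2,1]
  row3 -= 2·row2 → [0,0,0,-1]

L=[[1,0,0,0],[0,1,0,0],[1,1,1,0],[2,-2,2,1]] U=[[2,1,-2,1],[0,-1,1,1],[0,0,-1,1],[0,0,0,-1]]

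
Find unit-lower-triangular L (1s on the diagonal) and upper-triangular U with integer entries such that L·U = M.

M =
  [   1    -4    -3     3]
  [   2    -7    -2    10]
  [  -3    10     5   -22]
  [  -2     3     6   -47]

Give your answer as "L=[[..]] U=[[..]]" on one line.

L=[[1,0,0,0],[2,1,0,0],[-3,-2,1,0],[-2,-5,5,1]] U=[[1,-4,-3,3],[0,1,4,4],[0,0,4,-5],[0,0,0,4]]

  row1 -= 2·row0 → [0,1,4,4]
  row2 -= -3·row0 → [0,-2,-4,-13]
  row3 -= -2·row0 → [0,-5,0,-41]
  row2 -= -2·row1 → [0,0,4,-5]
  row3 -= -5·row1 → [0,0,20,-21]
  row3 -= 5·row2 → [0,0,0,4]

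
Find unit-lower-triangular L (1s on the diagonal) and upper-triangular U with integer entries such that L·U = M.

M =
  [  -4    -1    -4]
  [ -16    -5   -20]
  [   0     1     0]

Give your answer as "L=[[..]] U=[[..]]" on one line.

  R1 -= 4·R0 → [0,-1,-4]
  R2 -= 0·R0 → [0,1,0]
  R2 -= -1·R1 → [0,0,-4]

L=[[1,0,0],[4,1,0],[0,-1,1]] U=[[-4,-1,-4],[0,-1,-4],[0,0,-4]]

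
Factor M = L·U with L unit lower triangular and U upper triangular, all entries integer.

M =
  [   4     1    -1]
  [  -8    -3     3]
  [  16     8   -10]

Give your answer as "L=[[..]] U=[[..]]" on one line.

  R1 -= -2·R0 → [0,-1,1]
  R2 -= 4·R0 → [0,4,-6]
  R2 -= -4·R1 → [0,0,-2]

L=[[1,0,0],[-2,1,0],[4,-4,1]] U=[[4,1,-1],[0,-1,1],[0,0,-2]]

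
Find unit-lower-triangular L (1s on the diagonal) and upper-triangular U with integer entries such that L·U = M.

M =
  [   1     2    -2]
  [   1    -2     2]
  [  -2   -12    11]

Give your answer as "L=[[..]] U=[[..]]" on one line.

L=[[1,0,0],[1,1,0],[-2,2,1]] U=[[1,2,-2],[0,-4,4],[0,0,-1]]

  r1 -= 1·r0 → [0,-4,4]
  r2 -= -2·r0 → [0,-8,7]
  r2 -= 2·r1 → [0,0,-1]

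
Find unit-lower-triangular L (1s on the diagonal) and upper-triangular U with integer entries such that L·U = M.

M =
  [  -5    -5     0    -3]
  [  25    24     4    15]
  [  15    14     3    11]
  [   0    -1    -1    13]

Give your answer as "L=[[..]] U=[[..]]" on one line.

  r1 -= -5·r0 → [0,-1,4,0]
  r2 -= -3·r0 → [0,-1,3,2]
  r3 -= 0·r0 → [0,-1,-1,13]
  r2 -= 1·r1 → [0,0,-1,2]
  r3 -= 1·r1 → [0,0,-5,13]
  r3 -= 5·r2 → [0,0,0,3]

L=[[1,0,0,0],[-5,1,0,0],[-3,1,1,0],[0,1,5,1]] U=[[-5,-5,0,-3],[0,-1,4,0],[0,0,-1,2],[0,0,0,3]]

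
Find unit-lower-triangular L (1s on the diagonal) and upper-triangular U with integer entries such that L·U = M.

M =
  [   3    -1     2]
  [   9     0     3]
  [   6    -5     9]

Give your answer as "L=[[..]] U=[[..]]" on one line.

L=[[1,0,0],[3,1,0],[2,-1,1]] U=[[3,-1,2],[0,3,-3],[0,0,2]]

  row1 -= 3·row0 → [0,3,-3]
  row2 -= 2·row0 → [0,-3,5]
  row2 -= -1·row1 → [0,0,2]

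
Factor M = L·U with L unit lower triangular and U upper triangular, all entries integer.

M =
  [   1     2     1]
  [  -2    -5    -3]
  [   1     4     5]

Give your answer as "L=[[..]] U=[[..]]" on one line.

L=[[1,0,0],[-2,1,0],[1,-2,1]] U=[[1,2,1],[0,-1,-1],[0,0,2]]

  R1 -= -2·R0 → [0,-1,-1]
  R2 -= 1·R0 → [0,2,4]
  R2 -= -2·R1 → [0,0,2]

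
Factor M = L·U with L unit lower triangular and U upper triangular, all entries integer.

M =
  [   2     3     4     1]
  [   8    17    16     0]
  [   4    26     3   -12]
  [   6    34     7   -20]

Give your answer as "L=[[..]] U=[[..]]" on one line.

L=[[1,0,0,0],[4,1,0,0],[2,4,1,0],[3,5,1,1]] U=[[2,3,4,1],[0,5,0,-4],[0,0,-5,2],[0,0,0,-5]]

  R1 -= 4·R0 → [0,5,0,-4]
  R2 -= 2·R0 → [0,20,-5,-14]
  R3 -= 3·R0 → [0,25,-5,-23]
  R2 -= 4·R1 → [0,0,-5,2]
  R3 -= 5·R1 → [0,0,-5,-3]
  R3 -= 1·R2 → [0,0,0,-5]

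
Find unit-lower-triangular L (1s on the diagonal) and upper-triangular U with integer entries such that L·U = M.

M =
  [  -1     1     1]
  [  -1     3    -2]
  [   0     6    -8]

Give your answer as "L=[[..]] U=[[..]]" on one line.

L=[[1,0,0],[1,1,0],[0,3,1]] U=[[-1,1,1],[0,2,-3],[0,0,1]]

  row1 -= 1·row0 → [0,2,-3]
  row2 -= 0·row0 → [0,6,-8]
  row2 -= 3·row1 → [0,0,1]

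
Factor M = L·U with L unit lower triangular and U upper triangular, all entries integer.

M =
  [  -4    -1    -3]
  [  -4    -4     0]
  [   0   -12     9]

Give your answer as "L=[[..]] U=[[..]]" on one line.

  row1 -= 1·row0 → [0,-3,3]
  row2 -= 0·row0 → [0,-12,9]
  row2 -= 4·row1 → [0,0,-3]

L=[[1,0,0],[1,1,0],[0,4,1]] U=[[-4,-1,-3],[0,-3,3],[0,0,-3]]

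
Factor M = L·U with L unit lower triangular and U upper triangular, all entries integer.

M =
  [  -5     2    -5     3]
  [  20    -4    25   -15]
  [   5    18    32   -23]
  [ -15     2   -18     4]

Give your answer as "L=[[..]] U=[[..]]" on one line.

L=[[1,0,0,0],[-4,1,0,0],[-1,5,1,0],[3,-1,1,1]] U=[[-5,2,-5,3],[0,4,5,-3],[0,0,2,-5],[0,0,0,-3]]

  r1 -= -4·r0 → [0,4,5,-3]
  r2 -= -1·r0 → [0,20,27,-20]
  r3 -= 3·r0 → [0,-4,-3,-5]
  r2 -= 5·r1 → [0,0,2,-5]
  r3 -= -1·r1 → [0,0,2,-8]
  r3 -= 1·r2 → [0,0,0,-3]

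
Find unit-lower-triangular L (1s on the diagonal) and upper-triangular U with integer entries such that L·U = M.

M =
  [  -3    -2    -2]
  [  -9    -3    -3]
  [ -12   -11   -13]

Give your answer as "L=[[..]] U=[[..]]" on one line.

  R1 -= 3·R0 → [0,3,3]
  R2 -= 4·R0 → [0,-3,-5]
  R2 -= -1·R1 → [0,0,-2]

L=[[1,0,0],[3,1,0],[4,-1,1]] U=[[-3,-2,-2],[0,3,3],[0,0,-2]]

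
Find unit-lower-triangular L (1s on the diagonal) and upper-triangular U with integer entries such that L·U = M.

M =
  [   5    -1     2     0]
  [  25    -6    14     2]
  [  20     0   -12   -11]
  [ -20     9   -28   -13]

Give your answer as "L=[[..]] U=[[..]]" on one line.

L=[[1,0,0,0],[5,1,0,0],[4,-4,1,0],[-4,-5,0,1]] U=[[5,-1,2,0],[0,-1,4,2],[0,0,-4,-3],[0,0,0,-3]]

  row1 -= 5·row0 → [0,-1,4,2]
  row2 -= 4·row0 → [0,4,-20,-11]
  row3 -= -4·row0 → [0,5,-20,-13]
  row2 -= -4·row1 → [0,0,-4,-3]
  row3 -= -5·row1 → [0,0,0,-3]
  row3 -= 0·row2 → [0,0,0,-3]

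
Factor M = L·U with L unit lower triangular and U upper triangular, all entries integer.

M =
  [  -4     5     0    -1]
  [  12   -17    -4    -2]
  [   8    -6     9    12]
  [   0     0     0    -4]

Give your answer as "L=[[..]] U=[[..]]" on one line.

L=[[1,0,0,0],[-3,1,0,0],[-2,-2,1,0],[0,0,0,1]] U=[[-4,5,0,-1],[0,-2,-4,-5],[0,0,1,0],[0,0,0,-4]]

  row1 -= -3·row0 → [0,-2,-4,-5]
  row2 -= -2·row0 → [0,4,9,10]
  row3 -= 0·row0 → [0,0,0,-4]
  row2 -= -2·row1 → [0,0,1,0]
  row3 -= 0·row1 → [0,0,0,-4]
  row3 -= 0·row2 → [0,0,0,-4]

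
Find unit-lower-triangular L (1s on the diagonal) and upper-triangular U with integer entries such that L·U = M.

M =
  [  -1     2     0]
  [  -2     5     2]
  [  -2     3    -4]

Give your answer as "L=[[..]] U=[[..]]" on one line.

  R1 -= 2·R0 → [0,1,2]
  R2 -= 2·R0 → [0,-1,-4]
  R2 -= -1·R1 → [0,0,-2]

L=[[1,0,0],[2,1,0],[2,-1,1]] U=[[-1,2,0],[0,1,2],[0,0,-2]]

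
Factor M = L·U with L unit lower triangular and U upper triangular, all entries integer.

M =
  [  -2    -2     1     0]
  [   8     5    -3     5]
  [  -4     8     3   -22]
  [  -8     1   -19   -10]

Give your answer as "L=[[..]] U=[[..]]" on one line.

L=[[1,0,0,0],[-4,1,0,0],[2,-4,1,0],[4,-3,-4,1]] U=[[-2,-2,1,0],[0,-3,1,5],[0,0,5,-2],[0,0,0,-3]]

  r1 -= -4·r0 → [0,-3,1,5]
  r2 -= 2·r0 → [0,12,1,-22]
  r3 -= 4·r0 → [0,9,-23,-10]
  r2 -= -4·r1 → [0,0,5,-2]
  r3 -= -3·r1 → [0,0,-20,5]
  r3 -= -4·r2 → [0,0,0,-3]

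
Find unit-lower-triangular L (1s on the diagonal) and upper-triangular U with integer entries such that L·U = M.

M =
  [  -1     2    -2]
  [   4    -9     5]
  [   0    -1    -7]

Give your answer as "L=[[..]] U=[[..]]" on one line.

L=[[1,0,0],[-4,1,0],[0,1,1]] U=[[-1,2,-2],[0,-1,-3],[0,0,-4]]

  R1 -= -4·R0 → [0,-1,-3]
  R2 -= 0·R0 → [0,-1,-7]
  R2 -= 1·R1 → [0,0,-4]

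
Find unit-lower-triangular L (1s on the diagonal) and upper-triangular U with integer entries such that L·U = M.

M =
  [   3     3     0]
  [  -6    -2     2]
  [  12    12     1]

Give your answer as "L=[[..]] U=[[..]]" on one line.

L=[[1,0,0],[-2,1,0],[4,0,1]] U=[[3,3,0],[0,4,2],[0,0,1]]

  row1 -= -2·row0 → [0,4,2]
  row2 -= 4·row0 → [0,0,1]
  row2 -= 0·row1 → [0,0,1]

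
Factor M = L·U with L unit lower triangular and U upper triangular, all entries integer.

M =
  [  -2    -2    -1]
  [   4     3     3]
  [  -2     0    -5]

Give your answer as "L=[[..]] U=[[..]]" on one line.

L=[[1,0,0],[-2,1,0],[1,-2,1]] U=[[-2,-2,-1],[0,-1,1],[0,0,-2]]

  r1 -= -2·r0 → [0,-1,1]
  r2 -= 1·r0 → [0,2,-4]
  r2 -= -2·r1 → [0,0,-2]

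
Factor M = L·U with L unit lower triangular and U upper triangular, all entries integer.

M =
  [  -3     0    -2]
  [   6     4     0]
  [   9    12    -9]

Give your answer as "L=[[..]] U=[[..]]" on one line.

L=[[1,0,0],[-2,1,0],[-3,3,1]] U=[[-3,0,-2],[0,4,-4],[0,0,-3]]

  R1 -= -2·R0 → [0,4,-4]
  R2 -= -3·R0 → [0,12,-15]
  R2 -= 3·R1 → [0,0,-3]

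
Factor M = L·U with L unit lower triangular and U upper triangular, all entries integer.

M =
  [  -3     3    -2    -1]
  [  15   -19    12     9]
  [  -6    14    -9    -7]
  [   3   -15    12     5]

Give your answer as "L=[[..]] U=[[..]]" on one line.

  row1 -= -5·row0 → [0,-4,2,4]
  row2 -= 2·row0 → [0,8,-5,-5]
  row3 -= -1·row0 → [0,-12,10,4]
  row2 -= -2·row1 → [0,0,-1,3]
  row3 -= 3·row1 → [0,0,4,-8]
  row3 -= -4·row2 → [0,0,0,4]

L=[[1,0,0,0],[-5,1,0,0],[2,-2,1,0],[-1,3,-4,1]] U=[[-3,3,-2,-1],[0,-4,2,4],[0,0,-1,3],[0,0,0,4]]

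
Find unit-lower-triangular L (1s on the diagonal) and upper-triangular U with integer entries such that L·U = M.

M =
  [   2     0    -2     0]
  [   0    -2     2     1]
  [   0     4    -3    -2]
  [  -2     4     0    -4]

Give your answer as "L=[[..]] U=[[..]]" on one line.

  row1 -= 0·row0 → [0,-2,2,1]
  row2 -= 0·row0 → [0,4,-3,-2]
  row3 -= -1·row0 → [0,4,-2,-4]
  row2 -= -2·row1 → [0,0,1,0]
  row3 -= -2·row1 → [0,0,2,-2]
  row3 -= 2·row2 → [0,0,0,-2]

L=[[1,0,0,0],[0,1,0,0],[0,-2,1,0],[-1,-2,2,1]] U=[[2,0,-2,0],[0,-2,2,1],[0,0,1,0],[0,0,0,-2]]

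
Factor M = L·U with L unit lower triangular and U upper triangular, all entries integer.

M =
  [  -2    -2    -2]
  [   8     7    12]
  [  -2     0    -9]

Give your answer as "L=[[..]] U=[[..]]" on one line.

  R1 -= -4·R0 → [0,-1,4]
  R2 -= 1·R0 → [0,2,-7]
  R2 -= -2·R1 → [0,0,1]

L=[[1,0,0],[-4,1,0],[1,-2,1]] U=[[-2,-2,-2],[0,-1,4],[0,0,1]]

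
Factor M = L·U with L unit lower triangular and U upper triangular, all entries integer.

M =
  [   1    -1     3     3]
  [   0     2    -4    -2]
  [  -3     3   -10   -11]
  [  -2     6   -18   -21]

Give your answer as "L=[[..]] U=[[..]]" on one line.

L=[[1,0,0,0],[0,1,0,0],[-3,0,1,0],[-2,2,4,1]] U=[[1,-1,3,3],[0,2,-4,-2],[0,0,-1,-2],[0,0,0,-3]]

  row1 -= 0·row0 → [0,2,-4,-2]
  row2 -= -3·row0 → [0,0,-1,-2]
  row3 -= -2·row0 → [0,4,-12,-15]
  row2 -= 0·row1 → [0,0,-1,-2]
  row3 -= 2·row1 → [0,0,-4,-11]
  row3 -= 4·row2 → [0,0,0,-3]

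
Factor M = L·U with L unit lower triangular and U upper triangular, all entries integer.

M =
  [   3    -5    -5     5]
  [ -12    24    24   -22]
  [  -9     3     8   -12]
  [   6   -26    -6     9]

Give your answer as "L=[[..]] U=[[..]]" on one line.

  row1 -= -4·row0 → [0,4,4,-2]
  row2 -= -3·row0 → [0,-12,-7,3]
  row3 -= 2·row0 → [0,-16,4,-1]
  row2 -= -3·row1 → [0,0,5,-3]
  row3 -= -4·row1 → [0,0,20,-9]
  row3 -= 4·row2 → [0,0,0,3]

L=[[1,0,0,0],[-4,1,0,0],[-3,-3,1,0],[2,-4,4,1]] U=[[3,-5,-5,5],[0,4,4,-2],[0,0,5,-3],[0,0,0,3]]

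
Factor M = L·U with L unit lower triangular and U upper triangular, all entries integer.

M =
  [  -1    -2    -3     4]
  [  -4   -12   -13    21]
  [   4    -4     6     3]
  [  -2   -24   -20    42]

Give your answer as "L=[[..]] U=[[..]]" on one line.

L=[[1,0,0,0],[4,1,0,0],[-4,3,1,0],[2,5,3,1]] U=[[-1,-2,-3,4],[0,-4,-1,5],[0,0,-3,4],[0,0,0,-3]]

  r1 -= 4·r0 → [0,-4,-1,5]
  r2 -= -4·r0 → [0,-12,-6,19]
  r3 -= 2·r0 → [0,-20,-14,34]
  r2 -= 3·r1 → [0,0,-3,4]
  r3 -= 5·r1 → [0,0,-9,9]
  r3 -= 3·r2 → [0,0,0,-3]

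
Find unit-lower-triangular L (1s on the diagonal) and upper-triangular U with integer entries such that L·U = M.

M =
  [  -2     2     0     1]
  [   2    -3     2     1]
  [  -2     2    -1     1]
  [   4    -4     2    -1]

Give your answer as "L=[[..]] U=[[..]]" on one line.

  r1 -= -1·r0 → [0,-1,2,2]
  r2 -= 1·r0 → [0,0,-1,0]
  r3 -= -2·r0 → [0,0,2,1]
  r2 -= 0·r1 → [0,0,-1,0]
  r3 -= 0·r1 → [0,0,2,1]
  r3 -= -2·r2 → [0,0,0,1]

L=[[1,0,0,0],[-1,1,0,0],[1,0,1,0],[-2,0,-2,1]] U=[[-2,2,0,1],[0,-1,2,2],[0,0,-1,0],[0,0,0,1]]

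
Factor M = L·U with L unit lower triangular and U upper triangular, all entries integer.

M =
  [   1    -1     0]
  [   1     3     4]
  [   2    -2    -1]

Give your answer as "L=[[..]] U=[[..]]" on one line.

L=[[1,0,0],[1,1,0],[2,0,1]] U=[[1,-1,0],[0,4,4],[0,0,-1]]

  row1 -= 1·row0 → [0,4,4]
  row2 -= 2·row0 → [0,0,-1]
  row2 -= 0·row1 → [0,0,-1]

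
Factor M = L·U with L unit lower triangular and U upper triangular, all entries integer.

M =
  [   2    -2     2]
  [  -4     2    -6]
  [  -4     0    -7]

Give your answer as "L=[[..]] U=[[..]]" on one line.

  r1 -= -2·r0 → [0,-2,-2]
  r2 -= -2·r0 → [0,-4,-3]
  r2 -= 2·r1 → [0,0,1]

L=[[1,0,0],[-2,1,0],[-2,2,1]] U=[[2,-2,2],[0,-2,-2],[0,0,1]]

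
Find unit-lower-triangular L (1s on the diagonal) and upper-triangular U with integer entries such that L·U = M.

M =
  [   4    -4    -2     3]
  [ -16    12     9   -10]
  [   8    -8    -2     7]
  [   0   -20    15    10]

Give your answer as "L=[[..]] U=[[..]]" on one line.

L=[[1,0,0,0],[-4,1,0,0],[2,0,1,0],[0,5,5,1]] U=[[4,-4,-2,3],[0,-4,1,2],[0,0,2,1],[0,0,0,-5]]

  r1 -= -4·r0 → [0,-4,1,2]
  r2 -= 2·r0 → [0,0,2,1]
  r3 -= 0·r0 → [0,-20,15,10]
  r2 -= 0·r1 → [0,0,2,1]
  r3 -= 5·r1 → [0,0,10,0]
  r3 -= 5·r2 → [0,0,0,-5]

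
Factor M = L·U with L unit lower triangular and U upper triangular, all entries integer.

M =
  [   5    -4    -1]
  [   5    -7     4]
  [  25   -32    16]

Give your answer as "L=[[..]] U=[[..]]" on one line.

L=[[1,0,0],[1,1,0],[5,4,1]] U=[[5,-4,-1],[0,-3,5],[0,0,1]]

  R1 -= 1·R0 → [0,-3,5]
  R2 -= 5·R0 → [0,-12,21]
  R2 -= 4·R1 → [0,0,1]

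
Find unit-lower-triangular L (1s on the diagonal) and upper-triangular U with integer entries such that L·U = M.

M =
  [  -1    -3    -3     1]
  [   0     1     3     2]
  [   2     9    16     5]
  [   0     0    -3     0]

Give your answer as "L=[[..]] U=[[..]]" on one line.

  row1 -= 0·row0 → [0,1,3,2]
  row2 -= -2·row0 → [0,3,10,7]
  row3 -= 0·row0 → [0,0,-3,0]
  row2 -= 3·row1 → [0,0,1,1]
  row3 -= 0·row1 → [0,0,-3,0]
  row3 -= -3·row2 → [0,0,0,3]

L=[[1,0,0,0],[0,1,0,0],[-2,3,1,0],[0,0,-3,1]] U=[[-1,-3,-3,1],[0,1,3,2],[0,0,1,1],[0,0,0,3]]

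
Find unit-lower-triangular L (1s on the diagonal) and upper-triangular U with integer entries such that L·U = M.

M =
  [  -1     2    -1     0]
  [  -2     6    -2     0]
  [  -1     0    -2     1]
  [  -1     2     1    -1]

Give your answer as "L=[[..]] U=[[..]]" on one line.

  row1 -= 2·row0 → [0,2,0,0]
  row2 -= 1·row0 → [0,-2,-1,1]
  row3 -= 1·row0 → [0,0,2,-1]
  row2 -= -1·row1 → [0,0,-1,1]
  row3 -= 0·row1 → [0,0,2,-1]
  row3 -= -2·row2 → [0,0,0,1]

L=[[1,0,0,0],[2,1,0,0],[1,-1,1,0],[1,0,-2,1]] U=[[-1,2,-1,0],[0,2,0,0],[0,0,-1,1],[0,0,0,1]]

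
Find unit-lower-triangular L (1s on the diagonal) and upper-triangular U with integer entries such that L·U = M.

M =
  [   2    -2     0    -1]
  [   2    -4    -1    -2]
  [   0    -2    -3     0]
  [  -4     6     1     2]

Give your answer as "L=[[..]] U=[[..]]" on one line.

  r1 -= 1·r0 → [0,-2,-1,-1]
  r2 -= 0·r0 → [0,-2,-3,0]
  r3 -= -2·r0 → [0,2,1,0]
  r2 -= 1·r1 → [0,0,-2,1]
  r3 -= -1·r1 → [0,0,0,-1]
  r3 -= 0·r2 → [0,0,0,-1]

L=[[1,0,0,0],[1,1,0,0],[0,1,1,0],[-2,-1,0,1]] U=[[2,-2,0,-1],[0,-2,-1,-1],[0,0,-2,1],[0,0,0,-1]]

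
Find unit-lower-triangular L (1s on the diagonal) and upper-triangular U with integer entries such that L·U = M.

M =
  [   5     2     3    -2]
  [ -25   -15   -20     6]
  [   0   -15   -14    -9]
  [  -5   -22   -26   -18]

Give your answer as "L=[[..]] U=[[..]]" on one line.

L=[[1,0,0,0],[-5,1,0,0],[0,3,1,0],[-1,4,-3,1]] U=[[5,2,3,-2],[0,-5,-5,-4],[0,0,1,3],[0,0,0,5]]

  r1 -= -5·r0 → [0,-5,-5,-4]
  r2 -= 0·r0 → [0,-15,-14,-9]
  r3 -= -1·r0 → [0,-20,-23,-20]
  r2 -= 3·r1 → [0,0,1,3]
  r3 -= 4·r1 → [0,0,-3,-4]
  r3 -= -3·r2 → [0,0,0,5]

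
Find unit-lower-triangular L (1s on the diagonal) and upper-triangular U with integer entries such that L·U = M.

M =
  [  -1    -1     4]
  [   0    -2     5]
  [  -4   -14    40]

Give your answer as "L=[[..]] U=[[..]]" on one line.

L=[[1,0,0],[0,1,0],[4,5,1]] U=[[-1,-1,4],[0,-2,5],[0,0,-1]]

  R1 -= 0·R0 → [0,-2,5]
  R2 -= 4·R0 → [0,-10,24]
  R2 -= 5·R1 → [0,0,-1]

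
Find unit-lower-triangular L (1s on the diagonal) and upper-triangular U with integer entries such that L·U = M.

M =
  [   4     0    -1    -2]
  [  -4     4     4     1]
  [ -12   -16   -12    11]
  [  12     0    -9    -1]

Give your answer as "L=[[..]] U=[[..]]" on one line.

L=[[1,0,0,0],[-1,1,0,0],[-3,-4,1,0],[3,0,2,1]] U=[[4,0,-1,-2],[0,4,3,-1],[0,0,-3,1],[0,0,0,3]]

  r1 -= -1·r0 → [0,4,3,-1]
  r2 -= -3·r0 → [0,-16,-15,5]
  r3 -= 3·r0 → [0,0,-6,5]
  r2 -= -4·r1 → [0,0,-3,1]
  r3 -= 0·r1 → [0,0,-6,5]
  r3 -= 2·r2 → [0,0,0,3]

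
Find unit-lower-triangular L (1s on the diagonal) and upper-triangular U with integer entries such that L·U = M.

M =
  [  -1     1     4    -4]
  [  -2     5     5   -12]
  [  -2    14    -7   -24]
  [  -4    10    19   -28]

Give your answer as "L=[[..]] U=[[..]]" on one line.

L=[[1,0,0,0],[2,1,0,0],[2,4,1,0],[4,2,-3,1]] U=[[-1,1,4,-4],[0,3,-3,-4],[0,0,-3,0],[0,0,0,-4]]

  R1 -= 2·R0 → [0,3,-3,-4]
  R2 -= 2·R0 → [0,12,-15,-16]
  R3 -= 4·R0 → [0,6,3,-12]
  R2 -= 4·R1 → [0,0,-3,0]
  R3 -= 2·R1 → [0,0,9,-4]
  R3 -= -3·R2 → [0,0,0,-4]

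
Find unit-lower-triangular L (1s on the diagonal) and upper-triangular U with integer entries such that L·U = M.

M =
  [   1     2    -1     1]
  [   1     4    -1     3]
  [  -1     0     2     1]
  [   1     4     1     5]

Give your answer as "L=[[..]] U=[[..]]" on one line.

L=[[1,0,0,0],[1,1,0,0],[-1,1,1,0],[1,1,2,1]] U=[[1,2,-1,1],[0,2,0,2],[0,0,1,0],[0,0,0,2]]

  row1 -= 1·row0 → [0,2,0,2]
  row2 -= -1·row0 → [0,2,1,2]
  row3 -= 1·row0 → [0,2,2,4]
  row2 -= 1·row1 → [0,0,1,0]
  row3 -= 1·row1 → [0,0,2,2]
  row3 -= 2·row2 → [0,0,0,2]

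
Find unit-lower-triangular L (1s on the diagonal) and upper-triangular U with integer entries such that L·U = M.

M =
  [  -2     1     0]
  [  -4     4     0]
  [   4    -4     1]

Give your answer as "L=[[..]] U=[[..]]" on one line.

L=[[1,0,0],[2,1,0],[-2,-1,1]] U=[[-2,1,0],[0,2,0],[0,0,1]]

  R1 -= 2·R0 → [0,2,0]
  R2 -= -2·R0 → [0,-2,1]
  R2 -= -1·R1 → [0,0,1]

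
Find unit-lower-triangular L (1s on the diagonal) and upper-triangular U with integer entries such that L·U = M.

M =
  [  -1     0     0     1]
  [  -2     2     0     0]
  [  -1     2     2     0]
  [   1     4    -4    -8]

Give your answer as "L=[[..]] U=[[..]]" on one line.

L=[[1,0,0,0],[2,1,0,0],[1,1,1,0],[-1,2,-2,1]] U=[[-1,0,0,1],[0,2,0,-2],[0,0,2,1],[0,0,0,-1]]

  R1 -= 2·R0 → [0,2,0,-2]
  R2 -= 1·R0 → [0,2,2,-1]
  R3 -= -1·R0 → [0,4,-4,-7]
  R2 -= 1·R1 → [0,0,2,1]
  R3 -= 2·R1 → [0,0,-4,-3]
  R3 -= -2·R2 → [0,0,0,-1]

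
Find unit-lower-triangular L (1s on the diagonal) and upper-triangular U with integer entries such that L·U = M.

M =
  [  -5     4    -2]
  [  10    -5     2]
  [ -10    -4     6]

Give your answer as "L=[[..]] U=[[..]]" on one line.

L=[[1,0,0],[-2,1,0],[2,-4,1]] U=[[-5,4,-2],[0,3,-2],[0,0,2]]

  R1 -= -2·R0 → [0,3,-2]
  R2 -= 2·R0 → [0,-12,10]
  R2 -= -4·R1 → [0,0,2]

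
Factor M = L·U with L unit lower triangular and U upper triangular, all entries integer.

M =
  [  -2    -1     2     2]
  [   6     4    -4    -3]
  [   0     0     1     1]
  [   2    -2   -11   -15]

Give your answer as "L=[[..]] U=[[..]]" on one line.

L=[[1,0,0,0],[-3,1,0,0],[0,0,1,0],[-1,-3,-3,1]] U=[[-2,-1,2,2],[0,1,2,3],[0,0,1,1],[0,0,0,-1]]

  r1 -= -3·r0 → [0,1,2,3]
  r2 -= 0·r0 → [0,0,1,1]
  r3 -= -1·r0 → [0,-3,-9,-13]
  r2 -= 0·r1 → [0,0,1,1]
  r3 -= -3·r1 → [0,0,-3,-4]
  r3 -= -3·r2 → [0,0,0,-1]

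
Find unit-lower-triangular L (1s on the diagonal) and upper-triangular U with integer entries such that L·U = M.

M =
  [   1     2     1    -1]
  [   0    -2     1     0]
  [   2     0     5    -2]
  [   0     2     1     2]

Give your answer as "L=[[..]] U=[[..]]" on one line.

L=[[1,0,0,0],[0,1,0,0],[2,2,1,0],[0,-1,2,1]] U=[[1,2,1,-1],[0,-2,1,0],[0,0,1,0],[0,0,0,2]]

  r1 -= 0·r0 → [0,-2,1,0]
  r2 -= 2·r0 → [0,-4,3,0]
  r3 -= 0·r0 → [0,2,1,2]
  r2 -= 2·r1 → [0,0,1,0]
  r3 -= -1·r1 → [0,0,2,2]
  r3 -= 2·r2 → [0,0,0,2]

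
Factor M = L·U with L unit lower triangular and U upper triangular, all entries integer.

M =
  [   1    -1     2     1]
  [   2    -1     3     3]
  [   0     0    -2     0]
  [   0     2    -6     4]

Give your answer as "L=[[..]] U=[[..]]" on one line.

  row1 -= 2·row0 → [0,1,-1,1]
  row2 -= 0·row0 → [0,0,-2,0]
  row3 -= 0·row0 → [0,2,-6,4]
  row2 -= 0·row1 → [0,0,-2,0]
  row3 -= 2·row1 → [0,0,-4,2]
  row3 -= 2·row2 → [0,0,0,2]

L=[[1,0,0,0],[2,1,0,0],[0,0,1,0],[0,2,2,1]] U=[[1,-1,2,1],[0,1,-1,1],[0,0,-2,0],[0,0,0,2]]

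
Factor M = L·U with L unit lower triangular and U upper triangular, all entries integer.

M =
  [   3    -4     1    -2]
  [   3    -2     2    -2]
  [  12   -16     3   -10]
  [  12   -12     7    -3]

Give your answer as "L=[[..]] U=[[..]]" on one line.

  row1 -= 1·row0 → [0,2,1,0]
  row2 -= 4·row0 → [0,0,-1,-2]
  row3 -= 4·row0 → [0,4,3,5]
  row2 -= 0·row1 → [0,0,-1,-2]
  row3 -= 2·row1 → [0,0,1,5]
  row3 -= -1·row2 → [0,0,0,3]

L=[[1,0,0,0],[1,1,0,0],[4,0,1,0],[4,2,-1,1]] U=[[3,-4,1,-2],[0,2,1,0],[0,0,-1,-2],[0,0,0,3]]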